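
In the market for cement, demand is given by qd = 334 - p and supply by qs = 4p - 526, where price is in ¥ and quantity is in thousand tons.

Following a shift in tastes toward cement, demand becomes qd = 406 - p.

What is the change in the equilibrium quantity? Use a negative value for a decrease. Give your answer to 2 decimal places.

Solve the original market: 334 - p = 4p - 526, hence p = 172 and q = 162.
After the shift, demand is qd = 406 - p and supply is qs = 4p - 526.
Setting them equal: 406 - p = 4p - 526 → 932 = 5p, so p = 186.4 and q = 219.6.
Δq = 219.6 − 162 = +57.60.

+57.60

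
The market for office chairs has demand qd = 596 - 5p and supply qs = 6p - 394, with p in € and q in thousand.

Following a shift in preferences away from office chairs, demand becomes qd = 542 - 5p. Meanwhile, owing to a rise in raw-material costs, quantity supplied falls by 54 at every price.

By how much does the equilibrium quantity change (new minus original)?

Original equilibrium: 596 - 5p = 6p - 394 gives 990 = 11p, so p = 90 and q = 146.
After the shift, demand is qd = 542 - 5p and supply is qs = 6p - 448.
Equate the new curves: 542 - 5p = 6p - 448, giving 990 = 11p, p = 90, q = 92.
Δq = 92 − 146 = -54.

-54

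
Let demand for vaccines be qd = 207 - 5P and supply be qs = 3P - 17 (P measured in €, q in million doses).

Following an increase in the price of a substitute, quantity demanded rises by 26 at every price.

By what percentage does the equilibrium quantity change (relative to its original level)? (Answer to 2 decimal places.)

+14.55

Original equilibrium: 207 - 5P = 3P - 17 gives 224 = 8P, so P = 28 and q = 67.
With the change applied: demand qd = 233 - 5P, supply qs = 3P - 17.
New equilibrium: 233 - 5P = 3P - 17 ⇒ 250 = 8P ⇒ P = 31.25, q = 76.75.
%Δq = (76.75 − 67) / 67 × 100 = +14.55%.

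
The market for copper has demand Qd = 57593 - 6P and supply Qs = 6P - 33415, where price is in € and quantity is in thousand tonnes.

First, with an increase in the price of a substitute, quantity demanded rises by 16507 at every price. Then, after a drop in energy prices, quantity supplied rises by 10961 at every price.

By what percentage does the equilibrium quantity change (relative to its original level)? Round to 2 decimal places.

Solve the original market: 57593 - 6P = 6P - 33415, hence P = 7584 and Q = 12089.
The shock moves the curves to Qd = 74100 - 6P and Qs = 6P - 22454.
Clearing the new market: 74100 - 6P = 6P - 22454, so P = 48277/6 ≈ 8046.1667 and Q = 25823.
%ΔQ = (25823 − 12089) / 12089 × 100 = +113.61%.

+113.61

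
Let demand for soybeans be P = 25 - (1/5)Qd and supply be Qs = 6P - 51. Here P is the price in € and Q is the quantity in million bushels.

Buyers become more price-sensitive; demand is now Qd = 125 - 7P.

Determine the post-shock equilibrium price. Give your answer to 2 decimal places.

13.54

Initially, 125 - 5P = 6P - 51, so 176 = 11P and P = 16, Q = 45.
The shock moves the curves to Qd = 125 - 7P and Qs = 6P - 51.
Equate the new curves: 125 - 7P = 6P - 51, giving 176 = 13P, P = 176/13 ≈ 13.5385, Q = 393/13 ≈ 30.2308.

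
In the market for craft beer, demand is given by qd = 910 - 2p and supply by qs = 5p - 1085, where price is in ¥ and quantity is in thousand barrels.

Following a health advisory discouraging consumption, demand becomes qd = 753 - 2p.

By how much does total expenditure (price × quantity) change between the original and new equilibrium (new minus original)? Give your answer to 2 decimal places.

Original equilibrium: 910 - 2p = 5p - 1085 gives 1995 = 7p, so p = 285 and q = 340.
With the change applied: demand qd = 753 - 2p, supply qs = 5p - 1085.
Setting them equal: 753 - 2p = 5p - 1085 → 1838 = 7p, so p = 1838/7 ≈ 262.5714 and q = 1595/7 ≈ 227.8571.
Expenditure moves from 285×340 = 96900 to 262.5714×227.8571 = 59828.7755; change = -37071.22.

-37071.22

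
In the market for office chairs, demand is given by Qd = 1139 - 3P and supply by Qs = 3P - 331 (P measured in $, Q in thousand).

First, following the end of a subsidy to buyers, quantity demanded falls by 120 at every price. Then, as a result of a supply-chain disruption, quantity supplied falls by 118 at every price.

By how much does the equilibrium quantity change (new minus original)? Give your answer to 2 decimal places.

Initially, 1139 - 3P = 3P - 331, so 1470 = 6P and P = 245, Q = 404.
After the shift, demand is Qd = 1019 - 3P and supply is Qs = 3P - 449.
Equate the new curves: 1019 - 3P = 3P - 449, giving 1468 = 6P, P = 734/3 ≈ 244.6667, Q = 285.
ΔQ = 285 − 404 = -119.00.

-119.00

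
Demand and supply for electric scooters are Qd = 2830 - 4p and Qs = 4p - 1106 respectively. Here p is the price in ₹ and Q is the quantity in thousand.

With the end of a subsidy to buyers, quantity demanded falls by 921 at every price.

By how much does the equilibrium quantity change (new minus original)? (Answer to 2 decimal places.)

-460.50

Solve the original market: 2830 - 4p = 4p - 1106, hence p = 492 and Q = 862.
The new curves are Qd = 1909 - 4p (demand) and Qs = 4p - 1106 (supply).
Equate the new curves: 1909 - 4p = 4p - 1106, giving 3015 = 8p, p = 376.875, Q = 401.5.
ΔQ = 401.5 − 862 = -460.50.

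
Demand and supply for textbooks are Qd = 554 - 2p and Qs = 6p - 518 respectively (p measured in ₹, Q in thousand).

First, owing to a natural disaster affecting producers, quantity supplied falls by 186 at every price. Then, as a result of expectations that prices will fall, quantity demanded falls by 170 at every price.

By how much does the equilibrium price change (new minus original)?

+2

Initially, 554 - 2p = 6p - 518, so 1072 = 8p and p = 134, Q = 286.
After the shift, demand is Qd = 384 - 2p and supply is Qs = 6p - 704.
Equate the new curves: 384 - 2p = 6p - 704, giving 1088 = 8p, p = 136, Q = 112.
Δp = 136 − 134 = +2.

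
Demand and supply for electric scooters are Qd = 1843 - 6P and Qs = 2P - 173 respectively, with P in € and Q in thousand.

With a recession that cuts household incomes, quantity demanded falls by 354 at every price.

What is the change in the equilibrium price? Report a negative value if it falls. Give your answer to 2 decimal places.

-44.25

Before the shock: 1843 - 6P = 2P - 173 ⇒ 2016 = 8P ⇒ P = 252, Q = 331.
With the change applied: demand Qd = 1489 - 6P, supply Qs = 2P - 173.
Clearing the new market: 1489 - 6P = 2P - 173, so P = 207.75 and Q = 242.5.
ΔP = 207.75 − 252 = -44.25.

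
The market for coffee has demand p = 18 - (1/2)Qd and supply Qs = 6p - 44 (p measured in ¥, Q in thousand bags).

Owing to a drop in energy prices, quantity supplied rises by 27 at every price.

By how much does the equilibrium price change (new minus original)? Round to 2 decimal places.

Original equilibrium: 36 - 2p = 6p - 44 gives 80 = 8p, so p = 10 and Q = 16.
After the shift, demand is Qd = 36 - 2p and supply is Qs = 6p - 17.
Equate the new curves: 36 - 2p = 6p - 17, giving 53 = 8p, p = 6.625, Q = 22.75.
Δp = 6.625 − 10 = -3.38.

-3.38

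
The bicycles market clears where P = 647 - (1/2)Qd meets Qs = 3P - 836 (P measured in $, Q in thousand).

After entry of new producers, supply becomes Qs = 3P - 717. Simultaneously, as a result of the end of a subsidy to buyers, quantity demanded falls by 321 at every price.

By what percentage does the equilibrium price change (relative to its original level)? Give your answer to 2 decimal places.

Solve the original market: 1294 - 2P = 3P - 836, hence P = 426 and Q = 442.
The new curves are Qd = 973 - 2P (demand) and Qs = 3P - 717 (supply).
New equilibrium: 973 - 2P = 3P - 717 ⇒ 1690 = 5P ⇒ P = 338, Q = 297.
%ΔP = (338 − 426) / 426 × 100 = -20.66%.

-20.66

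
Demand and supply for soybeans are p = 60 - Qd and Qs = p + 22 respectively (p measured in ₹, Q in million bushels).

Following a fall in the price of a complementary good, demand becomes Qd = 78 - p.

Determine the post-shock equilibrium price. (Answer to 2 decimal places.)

Before the shock: 60 - p = p + 22 ⇒ 38 = 2p ⇒ p = 19, Q = 41.
After the shift, demand is Qd = 78 - p and supply is Qs = p + 22.
Clearing the new market: 78 - p = p + 22, so p = 28 and Q = 50.

28.00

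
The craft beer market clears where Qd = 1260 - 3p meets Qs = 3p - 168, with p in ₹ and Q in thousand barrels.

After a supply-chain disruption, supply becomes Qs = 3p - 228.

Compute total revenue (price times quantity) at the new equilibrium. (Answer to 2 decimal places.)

127968.00

Original equilibrium: 1260 - 3p = 3p - 168 gives 1428 = 6p, so p = 238 and Q = 546.
The new curves are Qd = 1260 - 3p (demand) and Qs = 3p - 228 (supply).
Equate the new curves: 1260 - 3p = 3p - 228, giving 1488 = 6p, p = 248, Q = 516.
New expenditure = 248 × 516 = 127968.00.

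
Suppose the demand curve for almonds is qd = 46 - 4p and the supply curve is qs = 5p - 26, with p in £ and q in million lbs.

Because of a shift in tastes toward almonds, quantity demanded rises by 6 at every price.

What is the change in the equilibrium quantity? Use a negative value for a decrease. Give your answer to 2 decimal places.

Original equilibrium: 46 - 4p = 5p - 26 gives 72 = 9p, so p = 8 and q = 14.
The new curves are qd = 52 - 4p (demand) and qs = 5p - 26 (supply).
Setting them equal: 52 - 4p = 5p - 26 → 78 = 9p, so p = 26/3 ≈ 8.6667 and q = 52/3 ≈ 17.3333.
Δq = 17.3333 − 14 = +3.33.

+3.33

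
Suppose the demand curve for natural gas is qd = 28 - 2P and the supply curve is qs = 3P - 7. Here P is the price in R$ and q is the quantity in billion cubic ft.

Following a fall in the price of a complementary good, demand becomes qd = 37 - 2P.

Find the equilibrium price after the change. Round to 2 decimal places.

Original equilibrium: 28 - 2P = 3P - 7 gives 35 = 5P, so P = 7 and q = 14.
The new curves are qd = 37 - 2P (demand) and qs = 3P - 7 (supply).
New equilibrium: 37 - 2P = 3P - 7 ⇒ 44 = 5P ⇒ P = 8.8, q = 19.4.

8.80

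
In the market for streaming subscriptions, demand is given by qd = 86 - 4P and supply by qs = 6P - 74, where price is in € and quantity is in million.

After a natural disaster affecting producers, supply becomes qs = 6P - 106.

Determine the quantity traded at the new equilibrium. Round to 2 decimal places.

9.20

Before the shock: 86 - 4P = 6P - 74 ⇒ 160 = 10P ⇒ P = 16, q = 22.
The shock moves the curves to qd = 86 - 4P and qs = 6P - 106.
Clearing the new market: 86 - 4P = 6P - 106, so P = 19.2 and q = 9.2.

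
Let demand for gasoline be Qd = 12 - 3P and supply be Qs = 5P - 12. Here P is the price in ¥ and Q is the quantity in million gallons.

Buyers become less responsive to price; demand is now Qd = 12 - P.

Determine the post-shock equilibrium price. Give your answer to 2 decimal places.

Original equilibrium: 12 - 3P = 5P - 12 gives 24 = 8P, so P = 3 and Q = 3.
The new curves are Qd = 12 - P (demand) and Qs = 5P - 12 (supply).
Clearing the new market: 12 - P = 5P - 12, so P = 4 and Q = 8.

4.00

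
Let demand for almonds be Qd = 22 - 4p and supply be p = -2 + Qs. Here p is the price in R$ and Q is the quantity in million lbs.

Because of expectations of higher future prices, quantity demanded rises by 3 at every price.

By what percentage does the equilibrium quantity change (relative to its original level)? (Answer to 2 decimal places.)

+10.00

Initially, 22 - 4p = p + 2, so 20 = 5p and p = 4, Q = 6.
The new curves are Qd = 25 - 4p (demand) and Qs = p + 2 (supply).
Setting them equal: 25 - 4p = p + 2 → 23 = 5p, so p = 4.6 and Q = 6.6.
%ΔQ = (6.6 − 6) / 6 × 100 = +10.00%.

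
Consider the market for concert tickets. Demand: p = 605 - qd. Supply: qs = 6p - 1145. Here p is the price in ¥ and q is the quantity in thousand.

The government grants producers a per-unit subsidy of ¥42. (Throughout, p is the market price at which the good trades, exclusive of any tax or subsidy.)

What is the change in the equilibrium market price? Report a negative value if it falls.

-36

Before the shock: 605 - p = 6p - 1145 ⇒ 1750 = 7p ⇒ p = 250, q = 355.
Since sellers receive the price plus the subsidy, the effective supply curve becomes qs = 6p - 893.
Setting them equal: 605 - p = 6p - 893 → 1498 = 7p, so p = 214 and q = 391.
Δp = 214 − 250 = -36.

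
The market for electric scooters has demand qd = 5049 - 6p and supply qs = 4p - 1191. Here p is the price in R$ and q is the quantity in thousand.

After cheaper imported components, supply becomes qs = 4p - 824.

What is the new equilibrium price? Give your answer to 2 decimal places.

Solve the original market: 5049 - 6p = 4p - 1191, hence p = 624 and q = 1305.
The new curves are qd = 5049 - 6p (demand) and qs = 4p - 824 (supply).
Equate the new curves: 5049 - 6p = 4p - 824, giving 5873 = 10p, p = 587.3, q = 1525.2.

587.30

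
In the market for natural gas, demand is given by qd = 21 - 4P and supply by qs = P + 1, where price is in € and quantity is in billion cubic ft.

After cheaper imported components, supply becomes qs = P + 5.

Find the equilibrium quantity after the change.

8.2

Solve the original market: 21 - 4P = P + 1, hence P = 4 and q = 5.
After the shift, demand is qd = 21 - 4P and supply is qs = P + 5.
New equilibrium: 21 - 4P = P + 5 ⇒ 16 = 5P ⇒ P = 3.2, q = 8.2.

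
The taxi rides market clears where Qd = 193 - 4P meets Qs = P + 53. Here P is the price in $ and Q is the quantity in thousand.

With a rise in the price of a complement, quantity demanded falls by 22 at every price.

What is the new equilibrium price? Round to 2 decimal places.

Initially, 193 - 4P = P + 53, so 140 = 5P and P = 28, Q = 81.
The shock moves the curves to Qd = 171 - 4P and Qs = P + 53.
New equilibrium: 171 - 4P = P + 53 ⇒ 118 = 5P ⇒ P = 23.6, Q = 76.6.

23.60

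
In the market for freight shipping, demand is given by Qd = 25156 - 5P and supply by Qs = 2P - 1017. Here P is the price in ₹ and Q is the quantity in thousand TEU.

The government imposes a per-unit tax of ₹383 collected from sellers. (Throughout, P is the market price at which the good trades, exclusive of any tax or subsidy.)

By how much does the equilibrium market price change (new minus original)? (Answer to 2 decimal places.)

Original equilibrium: 25156 - 5P = 2P - 1017 gives 26173 = 7P, so P = 3739 and Q = 6461.
Since sellers keep the price net of the tax, the effective supply curve becomes Qs = 2P - 1783.
Equate the new curves: 25156 - 5P = 2P - 1783, giving 26939 = 7P, P = 26939/7 ≈ 3848.4286, Q = 41397/7 ≈ 5913.8571.
ΔP = 3848.4286 − 3739 = +109.43.

+109.43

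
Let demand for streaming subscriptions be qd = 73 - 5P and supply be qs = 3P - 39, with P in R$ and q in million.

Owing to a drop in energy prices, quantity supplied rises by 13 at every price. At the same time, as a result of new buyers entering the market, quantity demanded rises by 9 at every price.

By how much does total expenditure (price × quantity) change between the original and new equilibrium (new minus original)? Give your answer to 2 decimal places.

Initially, 73 - 5P = 3P - 39, so 112 = 8P and P = 14, q = 3.
The shock moves the curves to qd = 82 - 5P and qs = 3P - 26.
New equilibrium: 82 - 5P = 3P - 26 ⇒ 108 = 8P ⇒ P = 13.5, q = 14.5.
Expenditure moves from 14×3 = 42 to 13.5×14.5 = 195.75; change = +153.75.

+153.75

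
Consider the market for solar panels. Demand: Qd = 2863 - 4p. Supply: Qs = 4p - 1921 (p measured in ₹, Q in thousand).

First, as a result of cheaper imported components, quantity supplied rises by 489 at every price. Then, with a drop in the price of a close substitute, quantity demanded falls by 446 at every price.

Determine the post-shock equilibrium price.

481.125

Initially, 2863 - 4p = 4p - 1921, so 4784 = 8p and p = 598, Q = 471.
The new curves are Qd = 2417 - 4p (demand) and Qs = 4p - 1432 (supply).
Equate the new curves: 2417 - 4p = 4p - 1432, giving 3849 = 8p, p = 481.125, Q = 492.5.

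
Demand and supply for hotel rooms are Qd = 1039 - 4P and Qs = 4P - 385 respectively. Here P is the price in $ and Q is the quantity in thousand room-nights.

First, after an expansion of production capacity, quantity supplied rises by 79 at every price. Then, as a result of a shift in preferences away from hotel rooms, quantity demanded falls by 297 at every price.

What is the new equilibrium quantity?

218

Original equilibrium: 1039 - 4P = 4P - 385 gives 1424 = 8P, so P = 178 and Q = 327.
After the shift, demand is Qd = 742 - 4P and supply is Qs = 4P - 306.
Setting them equal: 742 - 4P = 4P - 306 → 1048 = 8P, so P = 131 and Q = 218.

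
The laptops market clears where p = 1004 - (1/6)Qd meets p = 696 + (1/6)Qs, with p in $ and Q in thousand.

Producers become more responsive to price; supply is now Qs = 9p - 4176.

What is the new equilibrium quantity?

1944

Before the shock: 6024 - 6p = 6p - 4176 ⇒ 10200 = 12p ⇒ p = 850, Q = 924.
After the shift, demand is Qd = 6024 - 6p and supply is Qs = 9p - 4176.
Clearing the new market: 6024 - 6p = 9p - 4176, so p = 680 and Q = 1944.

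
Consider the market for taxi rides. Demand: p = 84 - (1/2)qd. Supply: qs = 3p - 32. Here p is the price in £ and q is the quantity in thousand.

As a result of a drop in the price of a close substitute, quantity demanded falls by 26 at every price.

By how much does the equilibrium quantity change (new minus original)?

Before the shock: 168 - 2p = 3p - 32 ⇒ 200 = 5p ⇒ p = 40, q = 88.
The new curves are qd = 142 - 2p (demand) and qs = 3p - 32 (supply).
Setting them equal: 142 - 2p = 3p - 32 → 174 = 5p, so p = 34.8 and q = 72.4.
Δq = 72.4 − 88 = -15.6.

-15.6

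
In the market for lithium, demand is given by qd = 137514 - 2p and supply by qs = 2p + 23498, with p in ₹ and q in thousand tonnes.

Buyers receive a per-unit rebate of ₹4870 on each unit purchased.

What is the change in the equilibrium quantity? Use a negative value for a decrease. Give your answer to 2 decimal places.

Initially, 137514 - 2p = 2p + 23498, so 114016 = 4p and p = 28504, q = 80506.
Since buyers' out-of-pocket price is the market price minus the rebate, the effective demand curve becomes qd = 147254 - 2p.
Equate the new curves: 147254 - 2p = 2p + 23498, giving 123756 = 4p, p = 30939, q = 85376.
Δq = 85376 − 80506 = +4870.00.

+4870.00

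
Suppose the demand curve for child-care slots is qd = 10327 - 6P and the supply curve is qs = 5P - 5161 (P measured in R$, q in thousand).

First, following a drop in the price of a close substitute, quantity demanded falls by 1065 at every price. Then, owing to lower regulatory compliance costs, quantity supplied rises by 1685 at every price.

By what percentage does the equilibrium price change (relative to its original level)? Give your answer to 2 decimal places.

Solve the original market: 10327 - 6P = 5P - 5161, hence P = 1408 and q = 1879.
After the shift, demand is qd = 9262 - 6P and supply is qs = 5P - 3476.
Setting them equal: 9262 - 6P = 5P - 3476 → 12738 = 11P, so P = 1158 and q = 2314.
%ΔP = (1158 − 1408) / 1408 × 100 = -17.76%.

-17.76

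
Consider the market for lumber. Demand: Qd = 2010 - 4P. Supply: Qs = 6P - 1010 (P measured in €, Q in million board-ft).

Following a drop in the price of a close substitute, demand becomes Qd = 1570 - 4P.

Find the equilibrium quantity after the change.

Before the shock: 2010 - 4P = 6P - 1010 ⇒ 3020 = 10P ⇒ P = 302, Q = 802.
With the change applied: demand Qd = 1570 - 4P, supply Qs = 6P - 1010.
Equate the new curves: 1570 - 4P = 6P - 1010, giving 2580 = 10P, P = 258, Q = 538.

538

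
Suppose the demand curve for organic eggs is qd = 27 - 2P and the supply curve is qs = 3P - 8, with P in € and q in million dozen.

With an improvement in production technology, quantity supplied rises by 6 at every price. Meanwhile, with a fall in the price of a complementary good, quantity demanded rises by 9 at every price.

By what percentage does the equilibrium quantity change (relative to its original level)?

Solve the original market: 27 - 2P = 3P - 8, hence P = 7 and q = 13.
With the change applied: demand qd = 36 - 2P, supply qs = 3P - 2.
Setting them equal: 36 - 2P = 3P - 2 → 38 = 5P, so P = 7.6 and q = 20.8.
%Δq = (20.8 − 13) / 13 × 100 = +60%.

+60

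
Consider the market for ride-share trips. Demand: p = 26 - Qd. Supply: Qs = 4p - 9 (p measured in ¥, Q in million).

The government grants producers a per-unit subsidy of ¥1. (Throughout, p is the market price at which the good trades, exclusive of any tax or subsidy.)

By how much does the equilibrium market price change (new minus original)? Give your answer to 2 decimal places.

Initially, 26 - p = 4p - 9, so 35 = 5p and p = 7, Q = 19.
Since sellers receive the price plus the subsidy, the effective supply curve becomes Qs = 4p - 5.
Setting them equal: 26 - p = 4p - 5 → 31 = 5p, so p = 6.2 and Q = 19.8.
Δp = 6.2 − 7 = -0.80.

-0.80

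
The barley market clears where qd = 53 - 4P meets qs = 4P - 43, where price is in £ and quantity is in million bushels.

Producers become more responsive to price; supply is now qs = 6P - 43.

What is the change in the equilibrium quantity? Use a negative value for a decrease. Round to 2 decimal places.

Initially, 53 - 4P = 4P - 43, so 96 = 8P and P = 12, q = 5.
With the change applied: demand qd = 53 - 4P, supply qs = 6P - 43.
Setting them equal: 53 - 4P = 6P - 43 → 96 = 10P, so P = 9.6 and q = 14.6.
Δq = 14.6 − 5 = +9.60.

+9.60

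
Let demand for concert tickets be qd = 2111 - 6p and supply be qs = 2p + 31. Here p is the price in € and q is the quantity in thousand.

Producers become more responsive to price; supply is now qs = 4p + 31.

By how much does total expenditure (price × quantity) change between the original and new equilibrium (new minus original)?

Before the shock: 2111 - 6p = 2p + 31 ⇒ 2080 = 8p ⇒ p = 260, q = 551.
With the change applied: demand qd = 2111 - 6p, supply qs = 4p + 31.
Equate the new curves: 2111 - 6p = 4p + 31, giving 2080 = 10p, p = 208, q = 863.
Expenditure moves from 260×551 = 143260 to 208×863 = 179504; change = +36244.

+36244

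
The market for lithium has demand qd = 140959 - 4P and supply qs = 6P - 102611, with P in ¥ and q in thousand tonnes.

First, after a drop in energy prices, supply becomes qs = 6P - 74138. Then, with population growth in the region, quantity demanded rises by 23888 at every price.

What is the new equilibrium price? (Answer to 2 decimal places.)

23898.50

Original equilibrium: 140959 - 4P = 6P - 102611 gives 243570 = 10P, so P = 24357 and q = 43531.
The shock moves the curves to qd = 164847 - 4P and qs = 6P - 74138.
Setting them equal: 164847 - 4P = 6P - 74138 → 238985 = 10P, so P = 23898.5 and q = 69253.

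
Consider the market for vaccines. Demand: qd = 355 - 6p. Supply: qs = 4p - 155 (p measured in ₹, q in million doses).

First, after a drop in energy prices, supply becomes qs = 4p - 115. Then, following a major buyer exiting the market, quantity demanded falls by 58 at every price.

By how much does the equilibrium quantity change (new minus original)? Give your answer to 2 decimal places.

+0.80

Before the shock: 355 - 6p = 4p - 155 ⇒ 510 = 10p ⇒ p = 51, q = 49.
After the shift, demand is qd = 297 - 6p and supply is qs = 4p - 115.
Setting them equal: 297 - 6p = 4p - 115 → 412 = 10p, so p = 41.2 and q = 49.8.
Δq = 49.8 − 49 = +0.80.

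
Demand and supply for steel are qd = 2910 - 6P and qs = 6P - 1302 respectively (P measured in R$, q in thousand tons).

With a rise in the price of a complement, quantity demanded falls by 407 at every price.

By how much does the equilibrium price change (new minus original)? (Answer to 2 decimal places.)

Original equilibrium: 2910 - 6P = 6P - 1302 gives 4212 = 12P, so P = 351 and q = 804.
The new curves are qd = 2503 - 6P (demand) and qs = 6P - 1302 (supply).
Setting them equal: 2503 - 6P = 6P - 1302 → 3805 = 12P, so P = 3805/12 ≈ 317.0833 and q = 600.5.
ΔP = 317.0833 − 351 = -33.92.

-33.92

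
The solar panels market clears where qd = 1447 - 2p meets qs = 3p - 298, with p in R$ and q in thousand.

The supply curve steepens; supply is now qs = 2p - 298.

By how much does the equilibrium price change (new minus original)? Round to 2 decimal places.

+87.25

Before the shock: 1447 - 2p = 3p - 298 ⇒ 1745 = 5p ⇒ p = 349, q = 749.
The new curves are qd = 1447 - 2p (demand) and qs = 2p - 298 (supply).
New equilibrium: 1447 - 2p = 2p - 298 ⇒ 1745 = 4p ⇒ p = 436.25, q = 574.5.
Δp = 436.25 − 349 = +87.25.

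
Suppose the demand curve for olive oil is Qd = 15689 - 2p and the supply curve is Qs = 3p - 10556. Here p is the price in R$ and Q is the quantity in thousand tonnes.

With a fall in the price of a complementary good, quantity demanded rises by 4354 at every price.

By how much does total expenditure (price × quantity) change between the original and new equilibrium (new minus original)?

+20507688.32

Initially, 15689 - 2p = 3p - 10556, so 26245 = 5p and p = 5249, Q = 5191.
After the shift, demand is Qd = 20043 - 2p and supply is Qs = 3p - 10556.
Equate the new curves: 20043 - 2p = 3p - 10556, giving 30599 = 5p, p = 6119.8, Q = 7803.4.
Expenditure moves from 5249×5191 = 27247559 to 6119.8×7803.4 = 47755247.32; change = +20507688.32.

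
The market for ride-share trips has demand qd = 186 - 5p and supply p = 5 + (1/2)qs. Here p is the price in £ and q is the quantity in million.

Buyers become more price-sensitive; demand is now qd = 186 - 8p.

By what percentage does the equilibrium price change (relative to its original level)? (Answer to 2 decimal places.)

Before the shock: 186 - 5p = 2p - 10 ⇒ 196 = 7p ⇒ p = 28, q = 46.
With the change applied: demand qd = 186 - 8p, supply qs = 2p - 10.
Equate the new curves: 186 - 8p = 2p - 10, giving 196 = 10p, p = 19.6, q = 29.2.
%Δp = (19.6 − 28) / 28 × 100 = -30.00%.

-30.00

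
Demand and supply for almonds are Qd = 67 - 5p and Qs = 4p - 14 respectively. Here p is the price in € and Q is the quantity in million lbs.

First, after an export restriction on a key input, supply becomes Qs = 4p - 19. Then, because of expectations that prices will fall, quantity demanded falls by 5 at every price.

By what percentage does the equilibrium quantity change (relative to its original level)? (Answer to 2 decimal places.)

-22.73

Initially, 67 - 5p = 4p - 14, so 81 = 9p and p = 9, Q = 22.
The shock moves the curves to Qd = 62 - 5p and Qs = 4p - 19.
Equate the new curves: 62 - 5p = 4p - 19, giving 81 = 9p, p = 9, Q = 17.
%ΔQ = (17 − 22) / 22 × 100 = -22.73%.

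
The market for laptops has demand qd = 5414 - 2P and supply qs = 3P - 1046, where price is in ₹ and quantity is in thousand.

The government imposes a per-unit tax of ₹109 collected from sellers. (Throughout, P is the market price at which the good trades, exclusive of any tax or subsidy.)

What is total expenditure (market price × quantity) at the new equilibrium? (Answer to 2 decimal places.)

3663894.08

Original equilibrium: 5414 - 2P = 3P - 1046 gives 6460 = 5P, so P = 1292 and q = 2830.
Since sellers keep the price net of the tax, the effective supply curve becomes qs = 3P - 1373.
Clearing the new market: 5414 - 2P = 3P - 1373, so P = 1357.4 and q = 2699.2.
New expenditure = 1357.4 × 2699.2 = 3663894.08.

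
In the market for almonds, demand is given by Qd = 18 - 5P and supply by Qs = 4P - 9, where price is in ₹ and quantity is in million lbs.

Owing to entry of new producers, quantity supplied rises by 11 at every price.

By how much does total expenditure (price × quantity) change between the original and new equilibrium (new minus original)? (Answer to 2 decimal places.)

+7.20

Before the shock: 18 - 5P = 4P - 9 ⇒ 27 = 9P ⇒ P = 3, Q = 3.
The new curves are Qd = 18 - 5P (demand) and Qs = 4P + 2 (supply).
Setting them equal: 18 - 5P = 4P + 2 → 16 = 9P, so P = 16/9 ≈ 1.7778 and Q = 82/9 ≈ 9.1111.
Expenditure moves from 3×3 = 9 to 1.7778×9.1111 = 16.1975; change = +7.20.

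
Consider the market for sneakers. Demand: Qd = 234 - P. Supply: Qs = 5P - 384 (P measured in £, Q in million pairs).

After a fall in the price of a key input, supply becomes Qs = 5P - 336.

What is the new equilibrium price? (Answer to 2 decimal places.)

95.00

Solve the original market: 234 - P = 5P - 384, hence P = 103 and Q = 131.
The shock moves the curves to Qd = 234 - P and Qs = 5P - 336.
Equate the new curves: 234 - P = 5P - 336, giving 570 = 6P, P = 95, Q = 139.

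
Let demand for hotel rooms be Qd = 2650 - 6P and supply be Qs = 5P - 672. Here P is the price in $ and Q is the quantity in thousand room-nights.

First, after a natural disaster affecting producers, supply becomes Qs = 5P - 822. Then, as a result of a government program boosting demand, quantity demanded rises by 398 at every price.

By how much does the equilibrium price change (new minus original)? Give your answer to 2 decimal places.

+49.82

Original equilibrium: 2650 - 6P = 5P - 672 gives 3322 = 11P, so P = 302 and Q = 838.
The shock moves the curves to Qd = 3048 - 6P and Qs = 5P - 822.
Clearing the new market: 3048 - 6P = 5P - 822, so P = 3870/11 ≈ 351.8182 and Q = 10308/11 ≈ 937.0909.
ΔP = 351.8182 − 302 = +49.82.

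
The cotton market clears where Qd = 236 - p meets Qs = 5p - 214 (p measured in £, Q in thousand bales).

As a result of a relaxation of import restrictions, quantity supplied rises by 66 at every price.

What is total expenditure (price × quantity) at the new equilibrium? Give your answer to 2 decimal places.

Initially, 236 - p = 5p - 214, so 450 = 6p and p = 75, Q = 161.
With the change applied: demand Qd = 236 - p, supply Qs = 5p - 148.
Setting them equal: 236 - p = 5p - 148 → 384 = 6p, so p = 64 and Q = 172.
New expenditure = 64 × 172 = 11008.00.

11008.00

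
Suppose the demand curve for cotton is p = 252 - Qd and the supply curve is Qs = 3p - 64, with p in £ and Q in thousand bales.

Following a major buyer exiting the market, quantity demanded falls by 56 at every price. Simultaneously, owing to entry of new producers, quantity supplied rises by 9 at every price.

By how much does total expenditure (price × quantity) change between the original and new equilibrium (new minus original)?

-5305.5625

Initially, 252 - p = 3p - 64, so 316 = 4p and p = 79, Q = 173.
The new curves are Qd = 196 - p (demand) and Qs = 3p - 55 (supply).
New equilibrium: 196 - p = 3p - 55 ⇒ 251 = 4p ⇒ p = 62.75, Q = 133.25.
Expenditure moves from 79×173 = 13667 to 62.75×133.25 = 8361.4375; change = -5305.5625.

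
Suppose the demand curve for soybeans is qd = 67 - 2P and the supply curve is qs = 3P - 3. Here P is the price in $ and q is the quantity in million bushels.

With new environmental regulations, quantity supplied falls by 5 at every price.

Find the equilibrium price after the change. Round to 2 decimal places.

Solve the original market: 67 - 2P = 3P - 3, hence P = 14 and q = 39.
The new curves are qd = 67 - 2P (demand) and qs = 3P - 8 (supply).
Equate the new curves: 67 - 2P = 3P - 8, giving 75 = 5P, P = 15, q = 37.

15.00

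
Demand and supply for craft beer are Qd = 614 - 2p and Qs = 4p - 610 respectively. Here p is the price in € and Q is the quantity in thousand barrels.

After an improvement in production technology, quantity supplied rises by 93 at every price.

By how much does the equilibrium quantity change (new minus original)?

+31

Solve the original market: 614 - 2p = 4p - 610, hence p = 204 and Q = 206.
After the shift, demand is Qd = 614 - 2p and supply is Qs = 4p - 517.
Clearing the new market: 614 - 2p = 4p - 517, so p = 188.5 and Q = 237.
ΔQ = 237 − 206 = +31.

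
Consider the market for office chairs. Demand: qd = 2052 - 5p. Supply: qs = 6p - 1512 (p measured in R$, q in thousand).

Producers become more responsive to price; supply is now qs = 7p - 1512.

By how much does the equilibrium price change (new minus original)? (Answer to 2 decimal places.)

Original equilibrium: 2052 - 5p = 6p - 1512 gives 3564 = 11p, so p = 324 and q = 432.
The shock moves the curves to qd = 2052 - 5p and qs = 7p - 1512.
Clearing the new market: 2052 - 5p = 7p - 1512, so p = 297 and q = 567.
Δp = 297 − 324 = -27.00.

-27.00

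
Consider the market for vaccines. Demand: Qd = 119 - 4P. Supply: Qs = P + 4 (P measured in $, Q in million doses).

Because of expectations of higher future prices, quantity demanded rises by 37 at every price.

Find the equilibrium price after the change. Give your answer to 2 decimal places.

30.40

Before the shock: 119 - 4P = P + 4 ⇒ 115 = 5P ⇒ P = 23, Q = 27.
After the shift, demand is Qd = 156 - 4P and supply is Qs = P + 4.
Equate the new curves: 156 - 4P = P + 4, giving 152 = 5P, P = 30.4, Q = 34.4.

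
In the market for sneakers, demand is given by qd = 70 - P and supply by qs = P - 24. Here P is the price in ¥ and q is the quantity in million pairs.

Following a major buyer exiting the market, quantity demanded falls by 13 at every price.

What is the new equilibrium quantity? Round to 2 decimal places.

16.50

Solve the original market: 70 - P = P - 24, hence P = 47 and q = 23.
With the change applied: demand qd = 57 - P, supply qs = P - 24.
New equilibrium: 57 - P = P - 24 ⇒ 81 = 2P ⇒ P = 40.5, q = 16.5.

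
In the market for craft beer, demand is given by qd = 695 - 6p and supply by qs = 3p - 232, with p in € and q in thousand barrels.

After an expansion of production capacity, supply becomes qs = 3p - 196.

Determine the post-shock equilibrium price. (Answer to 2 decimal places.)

99.00

Before the shock: 695 - 6p = 3p - 232 ⇒ 927 = 9p ⇒ p = 103, q = 77.
The shock moves the curves to qd = 695 - 6p and qs = 3p - 196.
New equilibrium: 695 - 6p = 3p - 196 ⇒ 891 = 9p ⇒ p = 99, q = 101.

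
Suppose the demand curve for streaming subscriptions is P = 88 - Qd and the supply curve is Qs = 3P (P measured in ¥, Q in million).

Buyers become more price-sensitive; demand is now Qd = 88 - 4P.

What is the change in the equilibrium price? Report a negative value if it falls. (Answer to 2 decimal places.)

-9.43

Original equilibrium: 88 - P = 3P gives 88 = 4P, so P = 22 and Q = 66.
With the change applied: demand Qd = 88 - 4P, supply Qs = 3P.
Clearing the new market: 88 - 4P = 3P, so P = 88/7 ≈ 12.5714 and Q = 264/7 ≈ 37.7143.
ΔP = 12.5714 − 22 = -9.43.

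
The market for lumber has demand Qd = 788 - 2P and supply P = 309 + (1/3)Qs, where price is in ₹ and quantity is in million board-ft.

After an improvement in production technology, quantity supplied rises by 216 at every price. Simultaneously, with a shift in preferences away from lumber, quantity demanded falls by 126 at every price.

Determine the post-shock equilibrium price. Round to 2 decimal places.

274.60

Original equilibrium: 788 - 2P = 3P - 927 gives 1715 = 5P, so P = 343 and Q = 102.
With the change applied: demand Qd = 662 - 2P, supply Qs = 3P - 711.
Clearing the new market: 662 - 2P = 3P - 711, so P = 274.6 and Q = 112.8.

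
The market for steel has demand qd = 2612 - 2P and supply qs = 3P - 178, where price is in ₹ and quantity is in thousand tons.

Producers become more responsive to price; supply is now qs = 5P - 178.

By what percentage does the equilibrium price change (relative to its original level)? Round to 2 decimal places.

Original equilibrium: 2612 - 2P = 3P - 178 gives 2790 = 5P, so P = 558 and q = 1496.
The shock moves the curves to qd = 2612 - 2P and qs = 5P - 178.
Setting them equal: 2612 - 2P = 5P - 178 → 2790 = 7P, so P = 2790/7 ≈ 398.5714 and q = 12704/7 ≈ 1814.8571.
%ΔP = (398.5714 − 558) / 558 × 100 = -28.57%.

-28.57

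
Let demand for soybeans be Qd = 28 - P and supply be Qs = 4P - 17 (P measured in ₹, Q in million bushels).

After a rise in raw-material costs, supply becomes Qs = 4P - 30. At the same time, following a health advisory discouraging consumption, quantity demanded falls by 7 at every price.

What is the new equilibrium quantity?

10.8

Before the shock: 28 - P = 4P - 17 ⇒ 45 = 5P ⇒ P = 9, Q = 19.
With the change applied: demand Qd = 21 - P, supply Qs = 4P - 30.
Setting them equal: 21 - P = 4P - 30 → 51 = 5P, so P = 10.2 and Q = 10.8.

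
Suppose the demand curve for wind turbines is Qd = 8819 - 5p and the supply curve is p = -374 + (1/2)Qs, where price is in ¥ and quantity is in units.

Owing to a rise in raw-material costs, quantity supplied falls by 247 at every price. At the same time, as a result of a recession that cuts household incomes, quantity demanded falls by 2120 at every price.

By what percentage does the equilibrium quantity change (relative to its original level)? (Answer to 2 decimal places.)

-25.61

Original equilibrium: 8819 - 5p = 2p + 748 gives 8071 = 7p, so p = 1153 and Q = 3054.
With the change applied: demand Qd = 6699 - 5p, supply Qs = 2p + 501.
Setting them equal: 6699 - 5p = 2p + 501 → 6198 = 7p, so p = 6198/7 ≈ 885.4286 and Q = 15903/7 ≈ 2271.8571.
%ΔQ = (2271.8571 − 3054) / 3054 × 100 = -25.61%.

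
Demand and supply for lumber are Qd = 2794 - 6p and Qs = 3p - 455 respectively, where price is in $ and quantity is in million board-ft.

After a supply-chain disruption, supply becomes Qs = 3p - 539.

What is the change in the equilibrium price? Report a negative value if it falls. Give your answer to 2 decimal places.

Solve the original market: 2794 - 6p = 3p - 455, hence p = 361 and Q = 628.
The new curves are Qd = 2794 - 6p (demand) and Qs = 3p - 539 (supply).
New equilibrium: 2794 - 6p = 3p - 539 ⇒ 3333 = 9p ⇒ p = 1111/3 ≈ 370.3333, Q = 572.
Δp = 370.3333 − 361 = +9.33.

+9.33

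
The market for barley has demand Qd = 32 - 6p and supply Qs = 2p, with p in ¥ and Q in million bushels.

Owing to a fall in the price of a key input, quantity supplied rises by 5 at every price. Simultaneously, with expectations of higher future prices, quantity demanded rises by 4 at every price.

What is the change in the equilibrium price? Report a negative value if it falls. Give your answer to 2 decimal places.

-0.13

Before the shock: 32 - 6p = 2p ⇒ 32 = 8p ⇒ p = 4, Q = 8.
The shock moves the curves to Qd = 36 - 6p and Qs = 2p + 5.
Equate the new curves: 36 - 6p = 2p + 5, giving 31 = 8p, p = 3.875, Q = 12.75.
Δp = 3.875 − 4 = -0.13.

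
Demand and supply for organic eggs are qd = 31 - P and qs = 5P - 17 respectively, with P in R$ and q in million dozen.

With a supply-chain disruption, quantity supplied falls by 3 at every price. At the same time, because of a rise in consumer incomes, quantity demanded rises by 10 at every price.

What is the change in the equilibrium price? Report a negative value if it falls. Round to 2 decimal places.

Original equilibrium: 31 - P = 5P - 17 gives 48 = 6P, so P = 8 and q = 23.
With the change applied: demand qd = 41 - P, supply qs = 5P - 20.
New equilibrium: 41 - P = 5P - 20 ⇒ 61 = 6P ⇒ P = 61/6 ≈ 10.1667, q = 185/6 ≈ 30.8333.
ΔP = 10.1667 − 8 = +2.17.

+2.17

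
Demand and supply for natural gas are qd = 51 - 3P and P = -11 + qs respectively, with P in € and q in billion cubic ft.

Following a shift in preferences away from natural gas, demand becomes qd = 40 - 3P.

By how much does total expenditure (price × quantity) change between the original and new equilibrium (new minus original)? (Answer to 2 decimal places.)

-77.69

Solve the original market: 51 - 3P = P + 11, hence P = 10 and q = 21.
The shock moves the curves to qd = 40 - 3P and qs = P + 11.
Equate the new curves: 40 - 3P = P + 11, giving 29 = 4P, P = 7.25, q = 18.25.
Expenditure moves from 10×21 = 210 to 7.25×18.25 = 132.3125; change = -77.69.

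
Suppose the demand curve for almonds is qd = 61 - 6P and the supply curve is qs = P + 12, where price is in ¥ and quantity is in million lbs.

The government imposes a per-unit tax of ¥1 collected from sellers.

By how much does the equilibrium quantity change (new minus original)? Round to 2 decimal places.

Original equilibrium: 61 - 6P = P + 12 gives 49 = 7P, so P = 7 and q = 19.
Since sellers keep the price net of the tax, the effective supply curve becomes qs = P + 11.
Equate the new curves: 61 - 6P = P + 11, giving 50 = 7P, P = 50/7 ≈ 7.1429, q = 127/7 ≈ 18.1429.
Δq = 18.1429 − 19 = -0.86.

-0.86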